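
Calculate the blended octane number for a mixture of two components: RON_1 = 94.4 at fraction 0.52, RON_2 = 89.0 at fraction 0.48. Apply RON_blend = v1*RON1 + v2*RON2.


Linear blending: RON_blend = sum(vi * RONi)
Contribution 1: 0.52 * 94.4 = 49.088
Contribution 2: 0.48 * 89.0 = 42.72
RON_blend = 49.088 + 42.72 = 91.808

91.808


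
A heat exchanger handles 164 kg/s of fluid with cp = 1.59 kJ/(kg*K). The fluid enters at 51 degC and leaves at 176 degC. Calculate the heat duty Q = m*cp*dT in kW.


Q = m_dot * cp * delta_T
delta_T = 176 - 51 = 125 K
Q = 164 * 1.59 * 125
= 260.76 * 125
= 32595 kW

32595 kW


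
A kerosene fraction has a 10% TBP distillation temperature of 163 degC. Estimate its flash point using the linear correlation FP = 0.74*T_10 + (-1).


FP = 0.74 * 163 + (-1) = 119.62

119.62 degC


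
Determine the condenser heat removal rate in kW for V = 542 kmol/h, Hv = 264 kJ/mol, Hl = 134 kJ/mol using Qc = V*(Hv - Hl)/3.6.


Qc = 542 * (264 - 134) / 3.6 = 542 * 130 / 3.6 = 19570

19570 kW


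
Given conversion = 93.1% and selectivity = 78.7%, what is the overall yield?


Overall yield = conversion (%) * selectivity (%) / 100
Conversion = 93.1%, Selectivity = 78.7%
Y = 93.1 * 78.7 / 100
= 73.2697 %

73.2697 %


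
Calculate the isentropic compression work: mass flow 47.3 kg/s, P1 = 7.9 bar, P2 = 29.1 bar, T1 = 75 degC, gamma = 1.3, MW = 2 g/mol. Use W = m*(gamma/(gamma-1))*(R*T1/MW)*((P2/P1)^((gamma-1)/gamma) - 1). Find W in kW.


Isentropic work: W = m*(gamma/(gamma-1))*(R*T1/MW)*((P2/P1)^((gamma-1)/gamma) - 1)
T1 = 75 + 273.15 = 348.15 K
Pressure ratio = 29.1 / 7.9 = 3.68354
Exponent = (1.3 - 1)/1.3 = 0.230769
(P2/P1)^exp - 1 = 3.68354^0.230769 - 1 = 0.351066
W = 47.3 * 1.3 / 0.3 * 8.314 * 348.15 / 2 * 0.351066 = 104100

104100 kW


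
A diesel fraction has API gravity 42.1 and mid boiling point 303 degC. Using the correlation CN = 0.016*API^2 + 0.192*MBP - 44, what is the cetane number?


CN = 0.016 * 42.1^2 + 0.192 * 303 - 44
CN = 28.35856 + 58.176 - 44 = 42.53456

42.53456


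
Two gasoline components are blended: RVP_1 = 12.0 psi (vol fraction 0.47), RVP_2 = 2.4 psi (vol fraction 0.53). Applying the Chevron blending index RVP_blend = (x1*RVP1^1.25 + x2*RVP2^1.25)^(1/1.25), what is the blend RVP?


Chevron index: RVP_blend = (sum xi*RVPi^1.25)^(1/1.25)
RVP^1.25 terms: 0.47 * 12.0^1.25 + 0.53 * 2.4^1.25 = 12.0804
RVP_blend = 12.0804^(1/1.25) = 7.339

7.339 psi


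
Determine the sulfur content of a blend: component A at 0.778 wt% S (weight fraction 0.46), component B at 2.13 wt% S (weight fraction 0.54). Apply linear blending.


Linear sulfur blending: S_blend = x1*S1 + x2*S2
Contribution 1: 0.46 * 0.778 = 0.35788 wt%
Contribution 2: 0.54 * 2.13 = 1.1502 wt%
S_blend = 0.35788 + 1.1502 = 1.50808

1.50808 wt%


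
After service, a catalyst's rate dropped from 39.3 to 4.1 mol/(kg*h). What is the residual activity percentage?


Activity (%) = (rate_used / rate_fresh) * 100
rate_used = 4.1, rate_fresh = 39.3
= (4.1 / 39.3) * 100
= 0.1043 * 100 = 10.43

10.43 %


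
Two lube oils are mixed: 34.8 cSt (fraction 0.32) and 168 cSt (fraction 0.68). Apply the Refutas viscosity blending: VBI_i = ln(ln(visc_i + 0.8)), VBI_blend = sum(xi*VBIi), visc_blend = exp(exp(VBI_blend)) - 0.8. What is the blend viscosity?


Refutas method: VBN_i = 14.534*ln(ln(visc_i + 0.8)) + 10.975, blended linearly by mass fraction; since VBN is linear in VBI_i = ln(ln(visc_i + 0.8)) and the fractions sum to 1, blend VBI directly: visc = exp(exp(VBI_blend)) - 0.8
VBI_1 = ln(ln(34.8 + 0.8)) = 1.27322
VBI_2 = ln(ln(168 + 0.8)) = 1.63486
VBI_blend = 0.32 * 1.27322 + 0.68 * 1.63486 = 1.51914
visc_blend = exp(exp(1.51914)) - 0.8 = 95.58

95.58 cSt


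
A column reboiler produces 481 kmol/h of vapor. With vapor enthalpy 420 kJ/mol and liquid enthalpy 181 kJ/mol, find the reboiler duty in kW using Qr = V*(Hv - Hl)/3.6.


Qr = 481 * (420 - 181) / 3.6 = 481 * 239 / 3.6 = 31930

31930 kW


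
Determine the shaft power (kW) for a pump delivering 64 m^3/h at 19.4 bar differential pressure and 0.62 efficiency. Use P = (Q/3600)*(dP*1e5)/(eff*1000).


Q = 64 / 3600 = 0.0177778 m^3/s
P = 0.0177778 * (19.4 * 1e5) / 0.62 / 1000 = 55.63

55.63 kW


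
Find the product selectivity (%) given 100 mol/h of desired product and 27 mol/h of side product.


Selectivity = desired / (desired + undesired) * 100
Total products = 100 + 27 = 127 mol/h
S = 100 / 127 * 100
= 0.7874 * 100
= 78.74 %

78.74 %


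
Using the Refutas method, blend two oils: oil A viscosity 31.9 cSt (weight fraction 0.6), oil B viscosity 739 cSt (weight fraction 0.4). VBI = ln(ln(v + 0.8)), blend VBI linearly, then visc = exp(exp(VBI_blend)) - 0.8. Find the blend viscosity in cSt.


Refutas method: VBN_i = 14.534*ln(ln(visc_i + 0.8)) + 10.975, blended linearly by mass fraction; since VBN is linear in VBI_i = ln(ln(visc_i + 0.8)) and the fractions sum to 1, blend VBI directly: visc = exp(exp(VBI_blend)) - 0.8
VBI_1 = ln(ln(31.9 + 0.8)) = 1.24915
VBI_2 = ln(ln(739 + 0.8)) = 1.88804
VBI_blend = 0.6 * 1.24915 + 0.4 * 1.88804 = 1.50471
visc_blend = exp(exp(1.50471)) - 0.8 = 89.47

89.47 cSt


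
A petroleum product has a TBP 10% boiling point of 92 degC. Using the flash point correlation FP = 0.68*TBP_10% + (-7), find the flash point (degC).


FP = 0.68 * 92 + (-7) = 55.56

55.56 degC


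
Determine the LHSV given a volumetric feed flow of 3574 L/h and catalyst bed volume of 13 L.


LHSV = volumetric feed rate / catalyst volume
= 3574 L/h / 13 L
= 274.9 h^-1

274.9 h^-1


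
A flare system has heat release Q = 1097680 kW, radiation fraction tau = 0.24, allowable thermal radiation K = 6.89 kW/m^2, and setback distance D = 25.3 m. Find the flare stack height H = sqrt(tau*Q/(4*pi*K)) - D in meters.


tau*Q/(4*pi*K) = 0.24 * 1097680 / (4 * pi * 6.89) = 3042.69
sqrt(3042.69) = 55.1606
H = 55.1606 - 25.3 = 29.86

29.86 m


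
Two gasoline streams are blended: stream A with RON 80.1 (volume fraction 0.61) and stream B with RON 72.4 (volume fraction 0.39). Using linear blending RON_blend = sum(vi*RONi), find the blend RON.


Linear blending: RON_blend = sum(vi * RONi)
Contribution 1: 0.61 * 80.1 = 48.861
Contribution 2: 0.39 * 72.4 = 28.236
RON_blend = 48.861 + 28.236 = 77.097

77.097


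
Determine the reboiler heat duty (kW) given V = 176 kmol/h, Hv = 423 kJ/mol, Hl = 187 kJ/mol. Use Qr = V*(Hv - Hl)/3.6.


Qr = 176 * (423 - 187) / 3.6 = 176 * 236 / 3.6 = 11540

11540 kW


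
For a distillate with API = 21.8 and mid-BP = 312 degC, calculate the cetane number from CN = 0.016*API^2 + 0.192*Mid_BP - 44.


CN = 0.016 * 21.8^2 + 0.192 * 312 - 44
CN = 7.60384 + 59.904 - 44 = 23.50784

23.50784


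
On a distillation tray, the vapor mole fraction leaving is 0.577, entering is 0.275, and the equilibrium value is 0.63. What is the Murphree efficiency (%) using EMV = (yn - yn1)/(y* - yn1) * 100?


Murphree vapor efficiency: EMV = (y_n - y_(n-1)) / (y*_n - y_(n-1)) * 100
EMV = (0.577 - 0.275) / (0.63 - 0.275) * 100 = 0.302 / 0.355 * 100 = 85.07

85.07 %


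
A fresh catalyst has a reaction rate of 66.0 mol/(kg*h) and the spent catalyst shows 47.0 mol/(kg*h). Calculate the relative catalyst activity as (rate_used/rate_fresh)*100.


Activity (%) = (rate_used / rate_fresh) * 100
rate_used = 47.0, rate_fresh = 66.0
= (47.0 / 66.0) * 100
= 0.7121 * 100 = 71.21

71.21 %


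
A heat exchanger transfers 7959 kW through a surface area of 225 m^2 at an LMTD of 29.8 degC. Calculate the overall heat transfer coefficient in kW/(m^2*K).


From Q = U*A*LMTD, U = Q / (A * LMTD)
U = 7959 / (225 * 29.8) = 7959 / 6705 = 1.187

1.187 kW/(m^2*K)


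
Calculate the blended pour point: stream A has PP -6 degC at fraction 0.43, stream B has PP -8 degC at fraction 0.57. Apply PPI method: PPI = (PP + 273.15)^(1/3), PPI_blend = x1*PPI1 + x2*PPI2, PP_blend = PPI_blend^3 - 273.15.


PPI_1 = (-6 + 273.15)^(1/3) = 6.440482
PPI_2 = (-8 + 273.15)^(1/3) = 6.42437
PPI_blend = 0.43 * 6.440482 + 0.57 * 6.42437 = 6.431298
PP_blend = 6.431298^3 - 273.15 = 266.0087 - 273.15 = -7.14

-7.14 degC


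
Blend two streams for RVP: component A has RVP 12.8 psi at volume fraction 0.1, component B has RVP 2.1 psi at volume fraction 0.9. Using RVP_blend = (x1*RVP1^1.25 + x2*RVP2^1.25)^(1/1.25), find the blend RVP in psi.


Chevron index: RVP_blend = (sum xi*RVPi^1.25)^(1/1.25)
RVP^1.25 terms: 0.1 * 12.8^1.25 + 0.9 * 2.1^1.25 = 4.69628
RVP_blend = 4.69628^(1/1.25) = 3.447

3.447 psi


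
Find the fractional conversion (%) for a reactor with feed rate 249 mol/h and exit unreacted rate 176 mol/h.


X = (F_in - F_out) / F_in * 100
Moles reacted = 249 - 176 = 73
X = 73 / 249 * 100
= 0.2932 * 100
= 29.32 %

29.32 %


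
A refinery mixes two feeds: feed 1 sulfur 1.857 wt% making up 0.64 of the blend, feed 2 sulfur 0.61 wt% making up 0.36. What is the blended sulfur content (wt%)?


Linear sulfur blending: S_blend = x1*S1 + x2*S2
Contribution 1: 0.64 * 1.857 = 1.18848 wt%
Contribution 2: 0.36 * 0.61 = 0.2196 wt%
S_blend = 1.18848 + 0.2196 = 1.40808

1.40808 wt%


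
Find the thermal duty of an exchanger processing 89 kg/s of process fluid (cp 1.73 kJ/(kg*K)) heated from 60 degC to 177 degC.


Q = m_dot * cp * delta_T
delta_T = 177 - 60 = 117 K
Q = 89 * 1.73 * 117
= 153.97 * 117
= 18014.49 kW

18014.49 kW


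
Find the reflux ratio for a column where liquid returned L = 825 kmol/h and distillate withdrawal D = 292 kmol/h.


Reflux ratio definition: R = L / D (liquid returned / distillate withdrawn)
L = 825 kmol/h, D = 292 kmol/h
R = 825 / 292 = 2.825

2.825


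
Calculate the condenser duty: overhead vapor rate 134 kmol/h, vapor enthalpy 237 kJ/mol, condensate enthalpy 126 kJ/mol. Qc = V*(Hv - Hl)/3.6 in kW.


Qc = 134 * (237 - 126) / 3.6 = 134 * 111 / 3.6 = 4132

4132 kW


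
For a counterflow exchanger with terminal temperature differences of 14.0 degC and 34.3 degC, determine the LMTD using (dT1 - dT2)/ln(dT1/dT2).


LMTD = (dT1 - dT2) / ln(dT1/dT2)
= (14.0 - 34.3) / ln(14.0 / 34.3) = -20.3 / -0.896088 = 22.65

22.65 degC


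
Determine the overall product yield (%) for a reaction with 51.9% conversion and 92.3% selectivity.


Overall yield = conversion (%) * selectivity (%) / 100
Conversion = 51.9%, Selectivity = 92.3%
Y = 51.9 * 92.3 / 100
= 47.9037 %

47.9037 %


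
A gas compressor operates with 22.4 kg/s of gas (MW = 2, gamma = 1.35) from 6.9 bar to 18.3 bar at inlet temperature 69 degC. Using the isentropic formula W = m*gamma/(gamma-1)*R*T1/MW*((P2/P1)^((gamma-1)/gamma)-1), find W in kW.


Isentropic work: W = m*(gamma/(gamma-1))*(R*T1/MW)*((P2/P1)^((gamma-1)/gamma) - 1)
T1 = 69 + 273.15 = 342.15 K
Pressure ratio = 18.3 / 6.9 = 2.65217
Exponent = (1.35 - 1)/1.35 = 0.259259
(P2/P1)^exp - 1 = 2.65217^0.259259 - 1 = 0.287723
W = 22.4 * 1.35 / 0.35 * 8.314 * 342.15 / 2 * 0.287723 = 35360

35360 kW


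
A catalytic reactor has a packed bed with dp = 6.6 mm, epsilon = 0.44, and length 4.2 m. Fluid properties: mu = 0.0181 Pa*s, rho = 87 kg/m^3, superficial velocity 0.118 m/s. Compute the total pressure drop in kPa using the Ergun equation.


dp = 6.6 mm = 0.0066 m
Viscous term = 150*0.0181*0.118*(1-0.44)^2 / (0.0066^2*0.44^3) = 27075.8
Inertial term = 1.75*87*0.118^2*(1-0.44) / (0.0066*0.44^3) = 2111.58
dP/L = 27075.8 + 2111.58 = 29187.4 Pa/m
dP = 29187.4 * 4.2 / 1000 = 122.6 kPa

122.6 kPa


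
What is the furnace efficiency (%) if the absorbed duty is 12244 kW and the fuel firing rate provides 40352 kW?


Furnace efficiency = Q_absorbed / Q_fuel * 100
= 12244 / 40352 * 100 = 30.34

30.34 %


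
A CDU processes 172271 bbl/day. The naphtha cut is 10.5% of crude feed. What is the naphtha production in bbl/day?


Crude throughput = 172271 bbl/day
Fraction yield = 10.5%
yield = throughput * fraction / 100
yield = 172271 * 10.5 / 100 = 18088.455

18088.455 bbl/day


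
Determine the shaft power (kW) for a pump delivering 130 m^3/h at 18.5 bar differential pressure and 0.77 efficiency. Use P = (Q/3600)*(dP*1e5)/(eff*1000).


Q = 130 / 3600 = 0.0361111 m^3/s
P = 0.0361111 * (18.5 * 1e5) / 0.77 / 1000 = 86.76

86.76 kW


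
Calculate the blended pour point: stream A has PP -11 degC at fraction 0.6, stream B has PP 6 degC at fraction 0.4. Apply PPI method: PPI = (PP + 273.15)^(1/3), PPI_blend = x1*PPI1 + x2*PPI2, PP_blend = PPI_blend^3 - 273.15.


PPI_1 = (-11 + 273.15)^(1/3) = 6.400049
PPI_2 = (6 + 273.15)^(1/3) = 6.535506
PPI_blend = 0.6 * 6.400049 + 0.4 * 6.535506 = 6.454232
PP_blend = 6.454232^3 - 273.15 = 268.8647 - 273.15 = -4.29

-4.29 degC


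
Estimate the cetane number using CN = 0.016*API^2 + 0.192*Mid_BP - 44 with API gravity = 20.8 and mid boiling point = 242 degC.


CN = 0.016 * 20.8^2 + 0.192 * 242 - 44
CN = 6.92224 + 46.464 - 44 = 9.38624

9.38624


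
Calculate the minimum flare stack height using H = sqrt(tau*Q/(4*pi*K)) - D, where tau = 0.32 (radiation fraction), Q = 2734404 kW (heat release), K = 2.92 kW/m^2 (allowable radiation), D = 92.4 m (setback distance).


tau*Q/(4*pi*K) = 0.32 * 2734404 / (4 * pi * 2.92) = 23846.2
sqrt(23846.2) = 154.422
H = 154.422 - 92.4 = 62.02

62.02 m


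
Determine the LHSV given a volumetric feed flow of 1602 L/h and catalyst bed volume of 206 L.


LHSV = volumetric feed rate / catalyst volume
= 1602 L/h / 206 L
= 7.777 h^-1

7.777 h^-1


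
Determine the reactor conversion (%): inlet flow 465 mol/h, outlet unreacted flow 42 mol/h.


X = (F_in - F_out) / F_in * 100
Moles reacted = 465 - 42 = 423
X = 423 / 465 * 100
= 0.9097 * 100
= 90.97 %

90.97 %


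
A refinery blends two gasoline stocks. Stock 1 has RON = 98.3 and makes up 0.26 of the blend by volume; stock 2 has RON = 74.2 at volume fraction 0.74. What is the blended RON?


Linear blending: RON_blend = sum(vi * RONi)
Contribution 1: 0.26 * 98.3 = 25.558
Contribution 2: 0.74 * 74.2 = 54.908
RON_blend = 25.558 + 54.908 = 80.466

80.466


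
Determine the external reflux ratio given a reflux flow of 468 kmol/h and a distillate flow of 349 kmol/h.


Reflux ratio definition: R = L / D (liquid returned / distillate withdrawn)
L = 468 kmol/h, D = 349 kmol/h
R = 468 / 349 = 1.341

1.341


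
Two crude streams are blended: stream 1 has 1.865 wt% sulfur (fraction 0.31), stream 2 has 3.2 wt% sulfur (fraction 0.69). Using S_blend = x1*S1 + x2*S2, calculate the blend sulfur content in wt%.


Linear sulfur blending: S_blend = x1*S1 + x2*S2
Contribution 1: 0.31 * 1.865 = 0.57815 wt%
Contribution 2: 0.69 * 3.2 = 2.208 wt%
S_blend = 0.57815 + 2.208 = 2.78615

2.78615 wt%


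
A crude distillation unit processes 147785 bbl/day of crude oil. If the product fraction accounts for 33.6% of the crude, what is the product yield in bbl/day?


Crude throughput = 147785 bbl/day
Fraction yield = 33.6%
yield = throughput * fraction / 100
yield = 147785 * 33.6 / 100 = 49655.76

49655.76 bbl/day


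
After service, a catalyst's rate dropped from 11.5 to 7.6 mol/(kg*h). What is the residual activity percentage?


Activity (%) = (rate_used / rate_fresh) * 100
rate_used = 7.6, rate_fresh = 11.5
= (7.6 / 11.5) * 100
= 0.6609 * 100 = 66.09

66.09 %


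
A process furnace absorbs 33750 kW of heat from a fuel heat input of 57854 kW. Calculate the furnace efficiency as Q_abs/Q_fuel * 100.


Furnace efficiency = Q_absorbed / Q_fuel * 100
= 33750 / 57854 * 100 = 58.34

58.34 %


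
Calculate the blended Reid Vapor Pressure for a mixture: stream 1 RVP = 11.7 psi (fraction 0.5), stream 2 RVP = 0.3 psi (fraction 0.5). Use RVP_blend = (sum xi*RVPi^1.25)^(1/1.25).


Chevron index: RVP_blend = (sum xi*RVPi^1.25)^(1/1.25)
RVP^1.25 terms: 0.5 * 11.7^1.25 + 0.5 * 0.3^1.25 = 10.9304
RVP_blend = 10.9304^(1/1.25) = 6.775

6.775 psi


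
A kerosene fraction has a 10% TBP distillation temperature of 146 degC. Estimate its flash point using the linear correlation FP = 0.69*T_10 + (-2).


FP = 0.69 * 146 + (-2) = 98.74

98.74 degC


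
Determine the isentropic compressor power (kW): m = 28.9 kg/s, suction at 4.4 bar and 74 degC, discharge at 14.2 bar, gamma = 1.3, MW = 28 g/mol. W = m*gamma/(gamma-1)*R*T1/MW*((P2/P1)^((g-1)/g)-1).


Isentropic work: W = m*(gamma/(gamma-1))*(R*T1/MW)*((P2/P1)^((gamma-1)/gamma) - 1)
T1 = 74 + 273.15 = 347.15 K
Pressure ratio = 14.2 / 4.4 = 3.22727
Exponent = (1.3 - 1)/1.3 = 0.230769
(P2/P1)^exp - 1 = 3.22727^0.230769 - 1 = 0.310459
W = 28.9 * 1.3 / 0.3 * 8.314 * 347.15 / 28 * 0.310459 = 4008

4008 kW


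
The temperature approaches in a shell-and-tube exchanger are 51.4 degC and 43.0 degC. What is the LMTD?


LMTD = (dT1 - dT2) / ln(dT1/dT2)
= (51.4 - 43.0) / ln(51.4 / 43.0) = 8.4 / 0.178438 = 47.08

47.08 degC


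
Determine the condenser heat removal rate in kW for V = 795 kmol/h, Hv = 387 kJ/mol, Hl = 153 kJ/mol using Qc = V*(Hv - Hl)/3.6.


Qc = 795 * (387 - 153) / 3.6 = 795 * 234 / 3.6 = 51680

51680 kW


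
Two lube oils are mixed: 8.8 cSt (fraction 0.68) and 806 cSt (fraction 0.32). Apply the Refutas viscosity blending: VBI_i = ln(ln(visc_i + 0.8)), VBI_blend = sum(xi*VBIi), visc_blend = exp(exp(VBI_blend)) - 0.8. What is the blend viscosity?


Refutas method: VBN_i = 14.534*ln(ln(visc_i + 0.8)) + 10.975, blended linearly by mass fraction; since VBN is linear in VBI_i = ln(ln(visc_i + 0.8)) and the fractions sum to 1, blend VBI directly: visc = exp(exp(VBI_blend)) - 0.8
VBI_1 = ln(ln(8.8 + 0.8)) = 0.816145
VBI_2 = ln(ln(806 + 0.8)) = 1.90107
VBI_blend = 0.68 * 0.816145 + 0.32 * 1.90107 = 1.16332
visc_blend = exp(exp(1.16332)) - 0.8 = 23.75

23.75 cSt


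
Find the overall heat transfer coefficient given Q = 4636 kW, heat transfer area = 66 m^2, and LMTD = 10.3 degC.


From Q = U*A*LMTD, U = Q / (A * LMTD)
U = 4636 / (66 * 10.3) = 4636 / 679.8 = 6.820

6.820 kW/(m^2*K)


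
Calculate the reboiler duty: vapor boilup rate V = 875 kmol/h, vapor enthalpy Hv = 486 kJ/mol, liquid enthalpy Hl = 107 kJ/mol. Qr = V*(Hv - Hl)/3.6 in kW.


Qr = 875 * (486 - 107) / 3.6 = 875 * 379 / 3.6 = 92120

92120 kW


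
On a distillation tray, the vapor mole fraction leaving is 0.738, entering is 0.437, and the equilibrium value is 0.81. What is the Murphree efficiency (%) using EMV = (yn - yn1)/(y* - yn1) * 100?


Murphree vapor efficiency: EMV = (y_n - y_(n-1)) / (y*_n - y_(n-1)) * 100
EMV = (0.738 - 0.437) / (0.81 - 0.437) * 100 = 0.301 / 0.373 * 100 = 80.70

80.70 %


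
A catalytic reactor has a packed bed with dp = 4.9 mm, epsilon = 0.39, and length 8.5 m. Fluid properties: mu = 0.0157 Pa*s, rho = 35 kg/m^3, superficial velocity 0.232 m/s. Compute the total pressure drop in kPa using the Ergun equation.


dp = 4.9 mm = 0.0049 m
Viscous term = 150*0.0157*0.232*(1-0.39)^2 / (0.0049^2*0.39^3) = 142742
Inertial term = 1.75*35*0.232^2*(1-0.39) / (0.0049*0.39^3) = 6918.66
dP/L = 142742 + 6918.66 = 149661 Pa/m
dP = 149661 * 8.5 / 1000 = 1272 kPa

1272 kPa


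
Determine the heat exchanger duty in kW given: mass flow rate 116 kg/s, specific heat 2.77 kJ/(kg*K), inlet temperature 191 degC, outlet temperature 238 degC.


Q = m_dot * cp * delta_T
delta_T = 238 - 191 = 47 K
Q = 116 * 2.77 * 47
= 321.32 * 47
= 15102.04 kW

15102.04 kW


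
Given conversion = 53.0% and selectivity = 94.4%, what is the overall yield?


Overall yield = conversion (%) * selectivity (%) / 100
Conversion = 53.0%, Selectivity = 94.4%
Y = 53.0 * 94.4 / 100
= 50.032 %

50.032 %


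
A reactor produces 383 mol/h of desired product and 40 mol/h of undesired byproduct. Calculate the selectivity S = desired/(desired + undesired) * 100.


Selectivity = desired / (desired + undesired) * 100
Total products = 383 + 40 = 423 mol/h
S = 383 / 423 * 100
= 0.9054 * 100
= 90.54 %

90.54 %


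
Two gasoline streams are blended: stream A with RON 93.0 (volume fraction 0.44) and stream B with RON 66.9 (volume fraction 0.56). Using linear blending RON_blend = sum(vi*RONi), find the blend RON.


Linear blending: RON_blend = sum(vi * RONi)
Contribution 1: 0.44 * 93.0 = 40.92
Contribution 2: 0.56 * 66.9 = 37.464
RON_blend = 40.92 + 37.464 = 78.384

78.384


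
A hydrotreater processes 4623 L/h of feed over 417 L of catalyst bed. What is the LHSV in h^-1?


LHSV = volumetric feed rate / catalyst volume
= 4623 L/h / 417 L
= 11.09 h^-1

11.09 h^-1


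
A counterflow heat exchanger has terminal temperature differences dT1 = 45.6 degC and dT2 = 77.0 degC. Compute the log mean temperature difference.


LMTD = (dT1 - dT2) / ln(dT1/dT2)
= (45.6 - 77.0) / ln(45.6 / 77.0) = -31.4 / -0.523898 = 59.94

59.94 degC


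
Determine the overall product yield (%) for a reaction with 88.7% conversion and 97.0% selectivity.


Overall yield = conversion (%) * selectivity (%) / 100
Conversion = 88.7%, Selectivity = 97.0%
Y = 88.7 * 97.0 / 100
= 86.039 %

86.039 %


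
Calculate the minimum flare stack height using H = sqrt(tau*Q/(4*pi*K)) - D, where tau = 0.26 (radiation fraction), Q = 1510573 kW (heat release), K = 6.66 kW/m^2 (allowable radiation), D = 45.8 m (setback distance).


tau*Q/(4*pi*K) = 0.26 * 1510573 / (4 * pi * 6.66) = 4692.79
sqrt(4692.79) = 68.5039
H = 68.5039 - 45.8 = 22.70

22.70 m


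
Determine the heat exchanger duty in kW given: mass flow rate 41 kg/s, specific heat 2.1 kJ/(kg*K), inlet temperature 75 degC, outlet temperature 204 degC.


Q = m_dot * cp * delta_T
delta_T = 204 - 75 = 129 K
Q = 41 * 2.1 * 129
= 86.1 * 129
= 11106.9 kW

11106.9 kW


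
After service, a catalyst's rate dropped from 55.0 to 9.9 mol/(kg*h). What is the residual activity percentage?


Activity (%) = (rate_used / rate_fresh) * 100
rate_used = 9.9, rate_fresh = 55.0
= (9.9 / 55.0) * 100
= 0.1800 * 100 = 18.00

18.00 %


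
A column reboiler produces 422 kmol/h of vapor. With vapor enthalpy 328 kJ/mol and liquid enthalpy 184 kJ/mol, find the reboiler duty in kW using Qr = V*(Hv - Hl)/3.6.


Qr = 422 * (328 - 184) / 3.6 = 422 * 144 / 3.6 = 16880

16880 kW


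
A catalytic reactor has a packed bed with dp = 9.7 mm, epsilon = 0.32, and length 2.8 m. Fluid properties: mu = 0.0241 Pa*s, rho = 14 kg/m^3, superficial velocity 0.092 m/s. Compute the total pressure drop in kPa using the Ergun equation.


dp = 9.7 mm = 0.0097 m
Viscous term = 150*0.0241*0.092*(1-0.32)^2 / (0.0097^2*0.32^3) = 49879.3
Inertial term = 1.75*14*0.092^2*(1-0.32) / (0.0097*0.32^3) = 443.638
dP/L = 49879.3 + 443.638 = 50322.9 Pa/m
dP = 50322.9 * 2.8 / 1000 = 140.9 kPa

140.9 kPa


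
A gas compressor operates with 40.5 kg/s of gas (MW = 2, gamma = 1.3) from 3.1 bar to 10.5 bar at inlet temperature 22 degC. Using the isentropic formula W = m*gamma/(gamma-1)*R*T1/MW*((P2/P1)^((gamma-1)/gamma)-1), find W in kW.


Isentropic work: W = m*(gamma/(gamma-1))*(R*T1/MW)*((P2/P1)^((gamma-1)/gamma) - 1)
T1 = 22 + 273.15 = 295.15 K
Pressure ratio = 10.5 / 3.1 = 3.3871
Exponent = (1.3 - 1)/1.3 = 0.230769
(P2/P1)^exp - 1 = 3.3871^0.230769 - 1 = 0.325159
W = 40.5 * 1.3 / 0.3 * 8.314 * 295.15 / 2 * 0.325159 = 70020

70020 kW


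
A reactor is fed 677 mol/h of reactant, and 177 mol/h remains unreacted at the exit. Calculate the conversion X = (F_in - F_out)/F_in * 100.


X = (F_in - F_out) / F_in * 100
Moles reacted = 677 - 177 = 500
X = 500 / 677 * 100
= 0.7386 * 100
= 73.86 %

73.86 %


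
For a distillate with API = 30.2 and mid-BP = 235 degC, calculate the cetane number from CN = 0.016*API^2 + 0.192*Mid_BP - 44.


CN = 0.016 * 30.2^2 + 0.192 * 235 - 44
CN = 14.59264 + 45.12 - 44 = 15.71264

15.71264


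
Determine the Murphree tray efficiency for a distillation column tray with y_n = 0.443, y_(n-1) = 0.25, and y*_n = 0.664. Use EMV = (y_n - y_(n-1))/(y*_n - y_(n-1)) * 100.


Murphree vapor efficiency: EMV = (y_n - y_(n-1)) / (y*_n - y_(n-1)) * 100
EMV = (0.443 - 0.25) / (0.664 - 0.25) * 100 = 0.193 / 0.414 * 100 = 46.62

46.62 %


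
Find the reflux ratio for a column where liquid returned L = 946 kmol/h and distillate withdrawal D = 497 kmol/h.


Reflux ratio definition: R = L / D (liquid returned / distillate withdrawn)
L = 946 kmol/h, D = 497 kmol/h
R = 946 / 497 = 1.903

1.903


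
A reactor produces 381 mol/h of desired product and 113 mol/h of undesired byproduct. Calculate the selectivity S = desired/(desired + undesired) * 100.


Selectivity = desired / (desired + undesired) * 100
Total products = 381 + 113 = 494 mol/h
S = 381 / 494 * 100
= 0.7713 * 100
= 77.13 %

77.13 %


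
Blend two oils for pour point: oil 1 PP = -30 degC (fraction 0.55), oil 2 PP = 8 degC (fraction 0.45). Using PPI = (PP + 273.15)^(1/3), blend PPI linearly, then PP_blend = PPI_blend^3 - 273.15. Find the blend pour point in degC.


PPI_1 = (-30 + 273.15)^(1/3) = 6.241535
PPI_2 = (8 + 273.15)^(1/3) = 6.551077
PPI_blend = 0.55 * 6.241535 + 0.45 * 6.551077 = 6.380829
PP_blend = 6.380829^3 - 273.15 = 259.7953 - 273.15 = -13.35

-13.35 degC


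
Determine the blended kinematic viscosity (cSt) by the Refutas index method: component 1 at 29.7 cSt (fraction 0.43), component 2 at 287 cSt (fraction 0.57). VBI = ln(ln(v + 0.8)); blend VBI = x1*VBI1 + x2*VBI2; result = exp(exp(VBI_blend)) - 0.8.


Refutas method: VBN_i = 14.534*ln(ln(visc_i + 0.8)) + 10.975, blended linearly by mass fraction; since VBN is linear in VBI_i = ln(ln(visc_i + 0.8)) and the fractions sum to 1, blend VBI directly: visc = exp(exp(VBI_blend)) - 0.8
VBI_1 = ln(ln(29.7 + 0.8)) = 1.22898
VBI_2 = ln(ln(287 + 0.8)) = 1.73382
VBI_blend = 0.43 * 1.22898 + 0.57 * 1.73382 = 1.51674
visc_blend = exp(exp(1.51674)) - 0.8 = 94.53

94.53 cSt


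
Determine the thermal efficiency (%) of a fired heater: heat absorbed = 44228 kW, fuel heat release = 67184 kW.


Furnace efficiency = Q_absorbed / Q_fuel * 100
= 44228 / 67184 * 100 = 65.83

65.83 %


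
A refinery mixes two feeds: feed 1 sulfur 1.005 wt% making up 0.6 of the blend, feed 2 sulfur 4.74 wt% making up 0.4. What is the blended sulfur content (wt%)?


Linear sulfur blending: S_blend = x1*S1 + x2*S2
Contribution 1: 0.6 * 1.005 = 0.603 wt%
Contribution 2: 0.4 * 4.74 = 1.896 wt%
S_blend = 0.603 + 1.896 = 2.499

2.499 wt%


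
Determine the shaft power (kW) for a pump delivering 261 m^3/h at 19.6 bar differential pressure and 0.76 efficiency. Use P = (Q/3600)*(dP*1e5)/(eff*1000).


Q = 261 / 3600 = 0.0725 m^3/s
P = 0.0725 * (19.6 * 1e5) / 0.76 / 1000 = 187.0

187.0 kW


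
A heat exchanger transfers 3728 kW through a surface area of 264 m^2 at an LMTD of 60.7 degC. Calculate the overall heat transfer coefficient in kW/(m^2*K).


From Q = U*A*LMTD, U = Q / (A * LMTD)
U = 3728 / (264 * 60.7) = 3728 / 16024.8 = 0.2326

0.2326 kW/(m^2*K)


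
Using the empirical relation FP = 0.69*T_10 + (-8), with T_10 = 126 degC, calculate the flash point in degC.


FP = 0.69 * 126 + (-8) = 78.94

78.94 degC


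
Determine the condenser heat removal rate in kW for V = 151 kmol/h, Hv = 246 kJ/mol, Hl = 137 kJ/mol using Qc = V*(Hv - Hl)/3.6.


Qc = 151 * (246 - 137) / 3.6 = 151 * 109 / 3.6 = 4572

4572 kW


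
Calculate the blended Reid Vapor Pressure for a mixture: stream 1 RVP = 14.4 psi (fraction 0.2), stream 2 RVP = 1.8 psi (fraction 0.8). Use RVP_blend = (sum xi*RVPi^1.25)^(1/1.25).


Chevron index: RVP_blend = (sum xi*RVPi^1.25)^(1/1.25)
RVP^1.25 terms: 0.2 * 14.4^1.25 + 0.8 * 1.8^1.25 = 7.2782
RVP_blend = 7.2782^(1/1.25) = 4.893

4.893 psi


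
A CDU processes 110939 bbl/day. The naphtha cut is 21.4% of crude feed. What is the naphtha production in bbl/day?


Crude throughput = 110939 bbl/day
Fraction yield = 21.4%
yield = throughput * fraction / 100
yield = 110939 * 21.4 / 100 = 23740.946

23740.946 bbl/day


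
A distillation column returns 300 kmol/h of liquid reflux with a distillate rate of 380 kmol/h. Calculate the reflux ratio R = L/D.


Reflux ratio definition: R = L / D (liquid returned / distillate withdrawn)
L = 300 kmol/h, D = 380 kmol/h
R = 300 / 380 = 0.7895

0.7895


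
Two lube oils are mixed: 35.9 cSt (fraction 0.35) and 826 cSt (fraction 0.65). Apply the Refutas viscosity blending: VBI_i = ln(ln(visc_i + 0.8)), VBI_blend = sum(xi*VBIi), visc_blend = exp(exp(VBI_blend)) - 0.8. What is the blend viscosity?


Refutas method: VBN_i = 14.534*ln(ln(visc_i + 0.8)) + 10.975, blended linearly by mass fraction; since VBN is linear in VBI_i = ln(ln(visc_i + 0.8)) and the fractions sum to 1, blend VBI directly: visc = exp(exp(VBI_blend)) - 0.8
VBI_1 = ln(ln(35.9 + 0.8)) = 1.2817
VBI_2 = ln(ln(826 + 0.8)) = 1.90473
VBI_blend = 0.35 * 1.2817 + 0.65 * 1.90473 = 1.68667
visc_blend = exp(exp(1.68667)) - 0.8 = 220.9

220.9 cSt


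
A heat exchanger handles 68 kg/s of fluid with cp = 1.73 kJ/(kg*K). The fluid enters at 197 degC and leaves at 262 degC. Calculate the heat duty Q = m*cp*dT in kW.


Q = m_dot * cp * delta_T
delta_T = 262 - 197 = 65 K
Q = 68 * 1.73 * 65
= 117.64 * 65
= 7646.6 kW

7646.6 kW


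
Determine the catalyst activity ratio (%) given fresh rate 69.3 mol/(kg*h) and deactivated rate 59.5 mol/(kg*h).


Activity (%) = (rate_used / rate_fresh) * 100
rate_used = 59.5, rate_fresh = 69.3
= (59.5 / 69.3) * 100
= 0.8586 * 100 = 85.86

85.86 %


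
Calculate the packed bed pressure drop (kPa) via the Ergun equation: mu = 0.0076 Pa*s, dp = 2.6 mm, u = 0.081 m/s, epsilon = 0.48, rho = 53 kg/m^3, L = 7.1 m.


dp = 2.6 mm = 0.0026 m
Viscous term = 150*0.0076*0.081*(1-0.48)^2 / (0.0026^2*0.48^3) = 33398.4
Inertial term = 1.75*53*0.081^2*(1-0.48) / (0.0026*0.48^3) = 1100.5
dP/L = 33398.4 + 1100.5 = 34498.9 Pa/m
dP = 34498.9 * 7.1 / 1000 = 244.9 kPa

244.9 kPa


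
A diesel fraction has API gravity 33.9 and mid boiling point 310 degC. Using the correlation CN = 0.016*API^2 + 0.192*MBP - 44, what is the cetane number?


CN = 0.016 * 33.9^2 + 0.192 * 310 - 44
CN = 18.38736 + 59.52 - 44 = 33.90736

33.90736


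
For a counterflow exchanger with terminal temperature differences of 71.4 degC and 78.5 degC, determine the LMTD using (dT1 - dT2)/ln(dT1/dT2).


LMTD = (dT1 - dT2) / ln(dT1/dT2)
= (71.4 - 78.5) / ln(71.4 / 78.5) = -7.1 / -0.0948008 = 74.89

74.89 degC


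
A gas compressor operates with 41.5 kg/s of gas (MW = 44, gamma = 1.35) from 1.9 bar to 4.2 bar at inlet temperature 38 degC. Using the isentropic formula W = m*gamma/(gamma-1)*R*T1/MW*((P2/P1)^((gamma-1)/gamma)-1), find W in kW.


Isentropic work: W = m*(gamma/(gamma-1))*(R*T1/MW)*((P2/P1)^((gamma-1)/gamma) - 1)
T1 = 38 + 273.15 = 311.15 K
Pressure ratio = 4.2 / 1.9 = 2.21053
Exponent = (1.35 - 1)/1.35 = 0.259259
(P2/P1)^exp - 1 = 2.21053^0.259259 - 1 = 0.228326
W = 41.5 * 1.35 / 0.35 * 8.314 * 311.15 / 44 * 0.228326 = 2149

2149 kW


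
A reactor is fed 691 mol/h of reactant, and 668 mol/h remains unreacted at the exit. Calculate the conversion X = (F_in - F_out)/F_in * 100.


X = (F_in - F_out) / F_in * 100
Moles reacted = 691 - 668 = 23
X = 23 / 691 * 100
= 0.03329 * 100
= 3.329 %

3.329 %


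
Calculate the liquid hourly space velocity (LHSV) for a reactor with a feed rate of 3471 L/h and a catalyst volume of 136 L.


LHSV = volumetric feed rate / catalyst volume
= 3471 L/h / 136 L
= 25.52 h^-1

25.52 h^-1


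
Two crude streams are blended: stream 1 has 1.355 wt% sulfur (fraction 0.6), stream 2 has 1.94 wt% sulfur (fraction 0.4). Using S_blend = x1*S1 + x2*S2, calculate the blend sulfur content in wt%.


Linear sulfur blending: S_blend = x1*S1 + x2*S2
Contribution 1: 0.6 * 1.355 = 0.813 wt%
Contribution 2: 0.4 * 1.94 = 0.776 wt%
S_blend = 0.813 + 0.776 = 1.589

1.589 wt%


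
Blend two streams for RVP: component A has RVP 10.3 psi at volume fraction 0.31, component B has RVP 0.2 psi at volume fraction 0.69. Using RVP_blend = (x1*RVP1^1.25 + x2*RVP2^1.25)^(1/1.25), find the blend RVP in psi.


Chevron index: RVP_blend = (sum xi*RVPi^1.25)^(1/1.25)
RVP^1.25 terms: 0.31 * 10.3^1.25 + 0.69 * 0.2^1.25 = 5.81245
RVP_blend = 5.81245^(1/1.25) = 4.088

4.088 psi


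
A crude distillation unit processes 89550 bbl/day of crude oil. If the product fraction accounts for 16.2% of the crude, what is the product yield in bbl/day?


Crude throughput = 89550 bbl/day
Fraction yield = 16.2%
yield = throughput * fraction / 100
yield = 89550 * 16.2 / 100 = 14507.1

14507.1 bbl/day


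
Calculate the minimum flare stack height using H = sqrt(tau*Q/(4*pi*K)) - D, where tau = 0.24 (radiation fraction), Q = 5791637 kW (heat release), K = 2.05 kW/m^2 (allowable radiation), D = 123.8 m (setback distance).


tau*Q/(4*pi*K) = 0.24 * 5791637 / (4 * pi * 2.05) = 53957.1
sqrt(53957.1) = 232.287
H = 232.287 - 123.8 = 108.5

108.5 m


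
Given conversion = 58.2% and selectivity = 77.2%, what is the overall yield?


Overall yield = conversion (%) * selectivity (%) / 100
Conversion = 58.2%, Selectivity = 77.2%
Y = 58.2 * 77.2 / 100
= 44.9304 %

44.9304 %


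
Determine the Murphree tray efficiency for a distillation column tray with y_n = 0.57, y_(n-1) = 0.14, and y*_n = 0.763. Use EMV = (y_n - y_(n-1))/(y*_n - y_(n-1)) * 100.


Murphree vapor efficiency: EMV = (y_n - y_(n-1)) / (y*_n - y_(n-1)) * 100
EMV = (0.57 - 0.14) / (0.763 - 0.14) * 100 = 0.43 / 0.623 * 100 = 69.02

69.02 %


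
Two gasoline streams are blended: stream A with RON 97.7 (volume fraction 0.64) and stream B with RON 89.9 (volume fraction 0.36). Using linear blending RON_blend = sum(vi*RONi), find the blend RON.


Linear blending: RON_blend = sum(vi * RONi)
Contribution 1: 0.64 * 97.7 = 62.528
Contribution 2: 0.36 * 89.9 = 32.364
RON_blend = 62.528 + 32.364 = 94.892

94.892


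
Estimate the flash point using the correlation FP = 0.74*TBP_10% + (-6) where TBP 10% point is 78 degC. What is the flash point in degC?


FP = 0.74 * 78 + (-6) = 51.72

51.72 degC


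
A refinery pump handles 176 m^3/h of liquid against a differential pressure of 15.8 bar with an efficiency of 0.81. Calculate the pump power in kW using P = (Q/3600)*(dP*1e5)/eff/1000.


Q = 176 / 3600 = 0.0488889 m^3/s
P = 0.0488889 * (15.8 * 1e5) / 0.81 / 1000 = 95.36

95.36 kW


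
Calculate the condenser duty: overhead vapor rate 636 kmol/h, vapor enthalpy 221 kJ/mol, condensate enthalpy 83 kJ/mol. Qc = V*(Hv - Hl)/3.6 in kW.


Qc = 636 * (221 - 83) / 3.6 = 636 * 138 / 3.6 = 24380

24380 kW


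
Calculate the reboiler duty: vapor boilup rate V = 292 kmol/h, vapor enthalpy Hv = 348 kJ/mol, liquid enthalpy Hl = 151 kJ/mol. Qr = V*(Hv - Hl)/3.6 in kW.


Qr = 292 * (348 - 151) / 3.6 = 292 * 197 / 3.6 = 15980

15980 kW


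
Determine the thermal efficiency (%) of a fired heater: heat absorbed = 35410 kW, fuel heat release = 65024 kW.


Furnace efficiency = Q_absorbed / Q_fuel * 100
= 35410 / 65024 * 100 = 54.46

54.46 %


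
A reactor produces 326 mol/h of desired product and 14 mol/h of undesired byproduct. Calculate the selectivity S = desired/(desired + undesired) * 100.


Selectivity = desired / (desired + undesired) * 100
Total products = 326 + 14 = 340 mol/h
S = 326 / 340 * 100
= 0.9588 * 100
= 95.88 %

95.88 %


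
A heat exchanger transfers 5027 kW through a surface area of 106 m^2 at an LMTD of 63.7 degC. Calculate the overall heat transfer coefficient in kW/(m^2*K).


From Q = U*A*LMTD, U = Q / (A * LMTD)
U = 5027 / (106 * 63.7) = 5027 / 6752.2 = 0.7445

0.7445 kW/(m^2*K)


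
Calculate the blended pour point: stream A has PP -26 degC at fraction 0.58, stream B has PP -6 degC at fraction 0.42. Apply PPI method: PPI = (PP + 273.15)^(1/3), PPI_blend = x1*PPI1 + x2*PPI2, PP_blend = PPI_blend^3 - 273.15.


PPI_1 = (-26 + 273.15)^(1/3) = 6.275575
PPI_2 = (-6 + 273.15)^(1/3) = 6.440482
PPI_blend = 0.58 * 6.275575 + 0.42 * 6.440482 = 6.344836
PP_blend = 6.344836^3 - 273.15 = 255.4237 - 273.15 = -17.73

-17.73 degC


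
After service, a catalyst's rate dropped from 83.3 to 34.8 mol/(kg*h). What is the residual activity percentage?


Activity (%) = (rate_used / rate_fresh) * 100
rate_used = 34.8, rate_fresh = 83.3
= (34.8 / 83.3) * 100
= 0.4178 * 100 = 41.78

41.78 %


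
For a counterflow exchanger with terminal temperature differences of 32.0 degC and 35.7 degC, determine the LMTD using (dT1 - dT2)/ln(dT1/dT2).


LMTD = (dT1 - dT2) / ln(dT1/dT2)
= (32.0 - 35.7) / ln(32.0 / 35.7) = -3.7 / -0.109415 = 33.82

33.82 degC


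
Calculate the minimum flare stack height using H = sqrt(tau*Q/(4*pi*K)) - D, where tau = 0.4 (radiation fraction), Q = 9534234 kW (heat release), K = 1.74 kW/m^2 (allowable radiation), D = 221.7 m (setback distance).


tau*Q/(4*pi*K) = 0.4 * 9534234 / (4 * pi * 1.74) = 174416
sqrt(174416) = 417.631
H = 417.631 - 221.7 = 195.9

195.9 m


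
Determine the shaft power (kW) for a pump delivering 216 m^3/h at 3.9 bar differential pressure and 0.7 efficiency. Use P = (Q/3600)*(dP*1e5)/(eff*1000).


Q = 216 / 3600 = 0.06 m^3/s
P = 0.06 * (3.9 * 1e5) / 0.7 / 1000 = 33.43

33.43 kW


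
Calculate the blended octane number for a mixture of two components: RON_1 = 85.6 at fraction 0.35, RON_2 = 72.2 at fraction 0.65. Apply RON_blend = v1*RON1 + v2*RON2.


Linear blending: RON_blend = sum(vi * RONi)
Contribution 1: 0.35 * 85.6 = 29.96
Contribution 2: 0.65 * 72.2 = 46.93
RON_blend = 29.96 + 46.93 = 76.89

76.89


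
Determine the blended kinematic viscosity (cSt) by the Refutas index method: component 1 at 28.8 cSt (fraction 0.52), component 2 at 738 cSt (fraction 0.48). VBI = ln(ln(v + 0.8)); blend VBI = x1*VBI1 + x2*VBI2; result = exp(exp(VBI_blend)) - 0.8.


Refutas method: VBN_i = 14.534*ln(ln(visc_i + 0.8)) + 10.975, blended linearly by mass fraction; since VBN is linear in VBI_i = ln(ln(visc_i + 0.8)) and the fractions sum to 1, blend VBI directly: visc = exp(exp(VBI_blend)) - 0.8
VBI_1 = ln(ln(28.8 + 0.8)) = 1.22017
VBI_2 = ln(ln(738 + 0.8)) = 1.88783
VBI_blend = 0.52 * 1.22017 + 0.48 * 1.88783 = 1.54065
visc_blend = exp(exp(1.54065)) - 0.8 = 105.6

105.6 cSt


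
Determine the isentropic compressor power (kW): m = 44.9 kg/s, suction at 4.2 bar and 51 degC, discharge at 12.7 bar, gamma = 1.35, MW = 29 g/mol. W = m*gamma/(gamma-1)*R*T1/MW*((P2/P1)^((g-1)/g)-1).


Isentropic work: W = m*(gamma/(gamma-1))*(R*T1/MW)*((P2/P1)^((gamma-1)/gamma) - 1)
T1 = 51 + 273.15 = 324.15 K
Pressure ratio = 12.7 / 4.2 = 3.02381
Exponent = (1.35 - 1)/1.35 = 0.259259
(P2/P1)^exp - 1 = 3.02381^0.259259 - 1 = 0.332257
W = 44.9 * 1.35 / 0.35 * 8.314 * 324.15 / 29 * 0.332257 = 5347

5347 kW


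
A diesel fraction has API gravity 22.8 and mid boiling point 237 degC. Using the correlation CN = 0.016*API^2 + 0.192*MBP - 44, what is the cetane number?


CN = 0.016 * 22.8^2 + 0.192 * 237 - 44
CN = 8.31744 + 45.504 - 44 = 9.82144

9.82144


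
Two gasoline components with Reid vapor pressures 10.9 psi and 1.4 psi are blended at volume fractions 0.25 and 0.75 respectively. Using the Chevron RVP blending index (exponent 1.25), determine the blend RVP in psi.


Chevron index: RVP_blend = (sum xi*RVPi^1.25)^(1/1.25)
RVP^1.25 terms: 0.25 * 10.9^1.25 + 0.75 * 1.4^1.25 = 6.09349
RVP_blend = 6.09349^(1/1.25) = 4.245

4.245 psi


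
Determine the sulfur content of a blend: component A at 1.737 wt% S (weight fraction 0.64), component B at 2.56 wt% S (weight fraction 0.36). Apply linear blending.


Linear sulfur blending: S_blend = x1*S1 + x2*S2
Contribution 1: 0.64 * 1.737 = 1.11168 wt%
Contribution 2: 0.36 * 2.56 = 0.9216 wt%
S_blend = 1.11168 + 0.9216 = 2.03328

2.03328 wt%


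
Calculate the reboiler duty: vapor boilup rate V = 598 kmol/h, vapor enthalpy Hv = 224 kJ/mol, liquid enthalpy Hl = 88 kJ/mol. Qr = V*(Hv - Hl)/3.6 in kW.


Qr = 598 * (224 - 88) / 3.6 = 598 * 136 / 3.6 = 22590

22590 kW


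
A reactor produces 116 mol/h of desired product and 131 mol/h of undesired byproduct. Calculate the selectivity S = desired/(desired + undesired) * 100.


Selectivity = desired / (desired + undesired) * 100
Total products = 116 + 131 = 247 mol/h
S = 116 / 247 * 100
= 0.4696 * 100
= 46.96 %

46.96 %


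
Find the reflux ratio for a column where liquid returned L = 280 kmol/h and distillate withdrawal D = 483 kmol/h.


Reflux ratio definition: R = L / D (liquid returned / distillate withdrawn)
L = 280 kmol/h, D = 483 kmol/h
R = 280 / 483 = 0.5797

0.5797
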